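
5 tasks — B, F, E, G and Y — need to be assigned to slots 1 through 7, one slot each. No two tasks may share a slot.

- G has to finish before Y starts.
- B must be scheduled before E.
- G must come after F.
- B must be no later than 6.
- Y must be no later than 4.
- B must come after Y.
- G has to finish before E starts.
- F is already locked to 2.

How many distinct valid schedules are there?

3

Enumerating: F in 2, B in 5, Y in 4, G in 3, E in 6 | Y -> 4, G -> 3, E -> 7, F -> 2, B -> 5 | F in 2; G in 3; B in 6; E in 7; Y in 4.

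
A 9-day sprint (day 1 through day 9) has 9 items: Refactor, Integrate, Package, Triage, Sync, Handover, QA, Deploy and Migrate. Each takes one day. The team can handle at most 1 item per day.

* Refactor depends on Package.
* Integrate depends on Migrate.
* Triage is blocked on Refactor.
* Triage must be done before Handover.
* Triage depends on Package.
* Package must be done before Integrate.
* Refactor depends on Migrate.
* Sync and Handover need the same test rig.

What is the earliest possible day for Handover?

day 5

Precedence pushes Handover to at least day 4.
Handover at day 5 is achievable: Package in day 1, Migrate in day 2, Handover in day 5, Sync in day 7, Refactor in day 3, Triage in day 4, QA in day 8, Deploy in day 9, Integrate in day 6.
Nothing earlier works — the conflict and capacity constraints rule out every day before day 5.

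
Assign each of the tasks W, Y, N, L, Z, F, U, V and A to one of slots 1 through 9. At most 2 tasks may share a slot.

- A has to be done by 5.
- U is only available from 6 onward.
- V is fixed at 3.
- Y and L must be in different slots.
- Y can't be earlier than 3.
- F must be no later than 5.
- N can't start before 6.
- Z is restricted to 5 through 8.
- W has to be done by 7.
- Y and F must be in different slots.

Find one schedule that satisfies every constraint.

N in 6, W in 2, Y in 3, Z in 5, U in 6, F in 1, L in 2, A in 1, V in 3

Checking: Y(3) != L(2); Y(3) != F(1); F=1 in [1,5]; V=3 in [3,3]; Y=3 in [3,9]; W=2 in [1,7]; Z=5 in [5,8]; A=1 in [1,5]; U=6 in [6,9]; N=6 in [6,9]; max 2 per slot (cap 2).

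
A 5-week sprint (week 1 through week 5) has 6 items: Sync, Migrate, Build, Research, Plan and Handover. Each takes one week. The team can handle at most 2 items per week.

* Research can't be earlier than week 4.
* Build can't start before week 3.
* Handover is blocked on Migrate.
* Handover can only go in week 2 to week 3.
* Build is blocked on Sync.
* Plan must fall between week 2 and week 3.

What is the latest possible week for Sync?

week 4

Downstream work caps Sync at week 4.
Sync at week 4 is achievable: Handover=week 2; Migrate=week 1; Plan=week 2; Build=week 5; Research=week 4; Sync=week 4.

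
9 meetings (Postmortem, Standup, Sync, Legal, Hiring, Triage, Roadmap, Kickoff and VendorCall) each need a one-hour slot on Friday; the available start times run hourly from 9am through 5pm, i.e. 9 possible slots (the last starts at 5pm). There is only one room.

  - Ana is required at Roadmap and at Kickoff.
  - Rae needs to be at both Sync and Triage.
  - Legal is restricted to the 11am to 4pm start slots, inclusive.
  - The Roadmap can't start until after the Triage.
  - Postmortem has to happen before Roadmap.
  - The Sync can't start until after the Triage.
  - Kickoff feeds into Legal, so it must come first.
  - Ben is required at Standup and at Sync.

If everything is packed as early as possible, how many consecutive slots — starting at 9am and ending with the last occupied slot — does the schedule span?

The precedence chain requires at least 2 distinct slots.
With at most 1 per slot and 9 meetings, at least 9 slots are needed.
Legal can't be placed before 11am — that is slot 3 counting from 9am — so the schedule must run through at least 3 slots.
9 works (last occupied slot: 5pm): for example Legal in 11am; Triage in 9am; Kickoff in 10am; Sync in 2pm; Hiring in 4pm; Roadmap in 1pm; VendorCall in 5pm; Postmortem in 12pm; Standup in 3pm.

9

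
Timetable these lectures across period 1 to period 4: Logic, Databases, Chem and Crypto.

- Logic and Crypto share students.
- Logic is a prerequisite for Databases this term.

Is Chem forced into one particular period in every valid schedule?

No

Chem can be period 1 (e.g. Logic in period 1, Chem in period 1, Crypto in period 2, Databases in period 2) or period 2 (e.g. Databases in period 2, Chem in period 2, Logic in period 1, Crypto in period 2).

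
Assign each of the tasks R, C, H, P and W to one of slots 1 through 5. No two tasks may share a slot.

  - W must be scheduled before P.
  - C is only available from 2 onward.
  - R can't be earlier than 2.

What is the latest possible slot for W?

4

Downstream work caps W at 4.
W at 4 is achievable: R in 2; C in 3; W in 4; H in 1; P in 5.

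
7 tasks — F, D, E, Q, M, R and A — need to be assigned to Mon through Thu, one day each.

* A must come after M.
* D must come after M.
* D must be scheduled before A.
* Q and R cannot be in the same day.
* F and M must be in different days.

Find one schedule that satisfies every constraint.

M=Mon; R=Tue; E=Mon; A=Wed; Q=Mon; F=Tue; D=Tue

Checking: M(Mon) before A(Wed); D(Tue) before A(Wed); M(Mon) before D(Tue); Q(Mon) != R(Tue); F(Tue) != M(Mon).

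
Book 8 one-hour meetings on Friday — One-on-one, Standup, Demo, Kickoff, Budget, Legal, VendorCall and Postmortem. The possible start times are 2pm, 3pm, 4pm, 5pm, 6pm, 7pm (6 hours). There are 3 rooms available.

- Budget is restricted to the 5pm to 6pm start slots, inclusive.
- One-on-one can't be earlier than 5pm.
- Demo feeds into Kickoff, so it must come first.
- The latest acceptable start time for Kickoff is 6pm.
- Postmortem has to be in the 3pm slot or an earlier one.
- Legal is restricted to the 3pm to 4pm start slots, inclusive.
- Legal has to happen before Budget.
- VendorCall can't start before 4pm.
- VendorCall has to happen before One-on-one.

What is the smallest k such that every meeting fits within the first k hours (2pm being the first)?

The precedence chain requires at least 2 distinct hours.
With at most 3 per hour and 8 meetings, at least 3 hours are needed.
One-on-one can't be placed before 5pm — that is hour 4 counting from 2pm — so the schedule must run through at least 4 hours.
4 works (last occupied hour: 5pm): for example Demo in 2pm, Postmortem in 2pm, One-on-one in 5pm, Standup in 2pm, Budget in 5pm, VendorCall in 4pm, Legal in 3pm, Kickoff in 3pm.

4 hours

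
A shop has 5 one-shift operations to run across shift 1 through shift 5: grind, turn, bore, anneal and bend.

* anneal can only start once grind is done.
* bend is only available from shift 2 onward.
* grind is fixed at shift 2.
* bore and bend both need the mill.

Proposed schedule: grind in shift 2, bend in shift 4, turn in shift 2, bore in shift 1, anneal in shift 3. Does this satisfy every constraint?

Yes

bend is only available from shift 2 onward — holds.
bore and bend both need the mill — holds.
anneal can only start once grind is done — holds.
grind is fixed at shift 2 — holds.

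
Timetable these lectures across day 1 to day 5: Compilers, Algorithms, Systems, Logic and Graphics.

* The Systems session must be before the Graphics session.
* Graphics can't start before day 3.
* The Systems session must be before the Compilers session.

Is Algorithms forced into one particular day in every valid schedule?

Algorithms can be day 1 (e.g. Compilers=day 2, Logic=day 1, Algorithms=day 1, Systems=day 1, Graphics=day 3) or day 2 (e.g. Algorithms -> day 2; Graphics -> day 3; Systems -> day 1; Compilers -> day 2; Logic -> day 1).

No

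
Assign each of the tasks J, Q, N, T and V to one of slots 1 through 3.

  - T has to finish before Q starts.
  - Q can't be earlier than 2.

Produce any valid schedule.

V=1, N=1, Q=2, J=1, T=1

Checking: T(1) before Q(2); Q=2 in [2,3].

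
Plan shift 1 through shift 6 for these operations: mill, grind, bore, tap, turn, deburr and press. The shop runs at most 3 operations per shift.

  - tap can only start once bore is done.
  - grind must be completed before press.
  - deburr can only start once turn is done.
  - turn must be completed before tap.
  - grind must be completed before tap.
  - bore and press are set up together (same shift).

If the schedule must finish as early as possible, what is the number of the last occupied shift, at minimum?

The precedence chain requires at least 3 distinct shifts.
With at most 3 per shift and 7 operations, at least 3 shifts are needed.
3 works (last occupied shift: shift 3): for example turn=shift 1, bore=shift 2, grind=shift 1, tap=shift 3, deburr=shift 2, press=shift 2, mill=shift 1.

shift 3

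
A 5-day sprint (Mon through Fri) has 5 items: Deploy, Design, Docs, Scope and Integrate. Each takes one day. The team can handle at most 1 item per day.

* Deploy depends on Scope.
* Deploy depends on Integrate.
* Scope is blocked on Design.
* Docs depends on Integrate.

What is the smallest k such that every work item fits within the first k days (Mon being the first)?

The precedence chain requires at least 3 distinct days.
With at most 1 per day and 5 work items, at least 5 days are needed.
5 works (last occupied day: Fri): for example Scope=Tue, Docs=Fri, Design=Mon, Deploy=Thu, Integrate=Wed.

5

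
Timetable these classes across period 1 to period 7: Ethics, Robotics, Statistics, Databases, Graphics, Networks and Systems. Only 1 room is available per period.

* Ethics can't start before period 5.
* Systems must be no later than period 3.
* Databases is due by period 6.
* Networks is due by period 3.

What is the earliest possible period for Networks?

Networks's own window allows nothing later than period 3.
Networks at period 1 is achievable: Robotics=period 4, Databases=period 3, Ethics=period 5, Statistics=period 6, Systems=period 2, Networks=period 1, Graphics=period 7.

period 1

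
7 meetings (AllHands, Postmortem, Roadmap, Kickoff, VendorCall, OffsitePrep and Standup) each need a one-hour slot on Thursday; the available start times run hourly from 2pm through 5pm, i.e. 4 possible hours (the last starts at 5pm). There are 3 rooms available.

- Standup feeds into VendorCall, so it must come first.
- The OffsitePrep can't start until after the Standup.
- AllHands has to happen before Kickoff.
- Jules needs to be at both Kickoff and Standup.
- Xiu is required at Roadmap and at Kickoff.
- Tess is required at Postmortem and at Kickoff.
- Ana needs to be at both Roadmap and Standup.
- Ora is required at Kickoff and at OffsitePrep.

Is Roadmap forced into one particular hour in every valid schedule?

Roadmap can be 2pm (e.g. OffsitePrep in 5pm; AllHands in 2pm; Kickoff in 4pm; Postmortem in 2pm; Standup in 3pm; VendorCall in 4pm; Roadmap in 2pm) or 3pm (e.g. Postmortem -> 2pm; Kickoff -> 4pm; Roadmap -> 3pm; VendorCall -> 3pm; OffsitePrep -> 3pm; AllHands -> 2pm; Standup -> 2pm).

No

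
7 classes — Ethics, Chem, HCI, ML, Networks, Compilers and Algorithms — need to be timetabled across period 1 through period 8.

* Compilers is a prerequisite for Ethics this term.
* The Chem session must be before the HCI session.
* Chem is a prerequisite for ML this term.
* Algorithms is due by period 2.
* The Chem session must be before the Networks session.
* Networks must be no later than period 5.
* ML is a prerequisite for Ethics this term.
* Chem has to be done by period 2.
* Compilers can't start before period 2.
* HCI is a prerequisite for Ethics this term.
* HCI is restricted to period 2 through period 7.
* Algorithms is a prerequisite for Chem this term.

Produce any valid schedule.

Ethics in period 4; ML in period 3; Chem in period 2; HCI in period 3; Compilers in period 2; Algorithms in period 1; Networks in period 3

Checking: Chem(period 2) before ML(period 3); Compilers(period 2) before Ethics(period 4); HCI(period 3) before Ethics(period 4); Algorithms(period 1) before Chem(period 2); ML(period 3) before Ethics(period 4); Chem(period 2) before Networks(period 3); Chem(period 2) before HCI(period 3); Chem=period 2 in [period 1,period 2]; Algorithms=period 1 in [period 1,period 2]; Compilers=period 2 in [period 2,period 8]; Networks=period 3 in [period 1,period 5]; HCI=period 3 in [period 2,period 7].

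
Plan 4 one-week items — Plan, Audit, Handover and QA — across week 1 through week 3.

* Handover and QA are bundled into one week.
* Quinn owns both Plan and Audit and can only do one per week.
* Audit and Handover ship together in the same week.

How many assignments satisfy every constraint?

Splitting on Plan: it can be week 1 (2), week 2 (2), week 3 (2). Listing each branch's schedules as (Audit, Handover, QA) by week number:
Plan=week 1: (2,2,2) (3,3,3) — 2.
Plan=week 2: (1,1,1) (3,3,3) — 2.
Plan=week 3: (1,1,1) (2,2,2) — 2.
Summing: 2 + 2 + 2 = 6.

6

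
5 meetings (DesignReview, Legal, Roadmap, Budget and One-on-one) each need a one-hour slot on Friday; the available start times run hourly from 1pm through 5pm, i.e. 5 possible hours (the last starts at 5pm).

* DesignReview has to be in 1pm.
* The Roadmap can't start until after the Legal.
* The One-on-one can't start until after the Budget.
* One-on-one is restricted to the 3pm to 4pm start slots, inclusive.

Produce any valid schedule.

One-on-one in 3pm; Legal in 1pm; Roadmap in 2pm; Budget in 1pm; DesignReview in 1pm

Checking: Budget(1pm) before One-on-one(3pm); Legal(1pm) before Roadmap(2pm); One-on-one=3pm in [3pm,4pm]; DesignReview=1pm in [1pm,1pm].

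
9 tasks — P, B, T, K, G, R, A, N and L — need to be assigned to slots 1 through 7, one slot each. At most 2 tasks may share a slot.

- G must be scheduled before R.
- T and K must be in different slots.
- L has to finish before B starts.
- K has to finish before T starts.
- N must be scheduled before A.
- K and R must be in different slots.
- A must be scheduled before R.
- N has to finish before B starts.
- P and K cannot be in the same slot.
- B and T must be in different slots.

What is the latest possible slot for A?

6

Precedence pushes A to at least 2; downstream work caps A at 6.
A at 6 is achievable: R=7; N=1; P=4; B=2; L=1; G=3; T=3; K=2; A=6.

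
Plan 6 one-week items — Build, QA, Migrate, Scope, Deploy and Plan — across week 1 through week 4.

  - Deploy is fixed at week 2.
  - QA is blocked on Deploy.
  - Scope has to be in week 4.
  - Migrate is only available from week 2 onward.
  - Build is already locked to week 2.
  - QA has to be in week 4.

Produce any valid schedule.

Migrate in week 2, Build in week 2, Plan in week 1, Deploy in week 2, QA in week 4, Scope in week 4

Checking: Deploy(week 2) before QA(week 4); Scope=week 4 in [week 4,week 4]; Migrate=week 2 in [week 2,week 4]; Build=week 2 in [week 2,week 2]; QA=week 4 in [week 4,week 4]; Deploy=week 2 in [week 2,week 2].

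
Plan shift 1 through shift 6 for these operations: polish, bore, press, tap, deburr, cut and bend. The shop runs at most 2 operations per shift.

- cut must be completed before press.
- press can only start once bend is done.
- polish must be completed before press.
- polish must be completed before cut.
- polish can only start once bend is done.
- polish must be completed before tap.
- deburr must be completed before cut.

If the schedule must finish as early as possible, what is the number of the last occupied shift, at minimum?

4

The precedence chain requires at least 4 distinct shifts.
With at most 2 per shift and 7 operations, at least 4 shifts are needed.
4 works (last occupied shift: shift 4): for example bore=shift 2, press=shift 4, deburr=shift 1, polish=shift 2, tap=shift 3, cut=shift 3, bend=shift 1.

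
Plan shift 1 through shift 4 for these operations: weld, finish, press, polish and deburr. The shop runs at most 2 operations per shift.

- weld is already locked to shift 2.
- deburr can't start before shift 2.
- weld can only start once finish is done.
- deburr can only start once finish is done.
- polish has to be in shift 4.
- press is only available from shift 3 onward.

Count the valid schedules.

Splitting on press: it can be shift 3 (3), shift 4 (2). Listing each branch's schedules as (weld, finish, polish, deburr) by shift number:
press=shift 3: (2,1,4,2) (2,1,4,3) (2,1,4,4) — 3.
press=shift 4: (2,1,4,2) (2,1,4,3) — 2.
Summing: 3 + 2 = 5.

5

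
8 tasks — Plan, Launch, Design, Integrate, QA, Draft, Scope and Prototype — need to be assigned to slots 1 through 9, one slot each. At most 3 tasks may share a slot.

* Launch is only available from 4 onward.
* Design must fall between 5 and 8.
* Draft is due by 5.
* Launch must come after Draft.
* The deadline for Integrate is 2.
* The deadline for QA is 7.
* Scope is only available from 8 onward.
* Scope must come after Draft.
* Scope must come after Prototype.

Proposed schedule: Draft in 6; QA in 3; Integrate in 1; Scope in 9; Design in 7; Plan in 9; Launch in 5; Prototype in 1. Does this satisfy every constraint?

At most 3 tasks may share a slot — holds.
The deadline for QA is 7 — holds.
Scope is only available from 8 onward — holds.
Launch must come after Draft — violated.
Scope must come after Draft — holds.
Launch is only available from 4 onward — holds.
Scope must come after Prototype — holds.
Draft is due by 5 — violated.
Design must fall between 5 and 8 — holds.
The deadline for Integrate is 2 — holds.

No. Draft is due by 5 is not satisfied.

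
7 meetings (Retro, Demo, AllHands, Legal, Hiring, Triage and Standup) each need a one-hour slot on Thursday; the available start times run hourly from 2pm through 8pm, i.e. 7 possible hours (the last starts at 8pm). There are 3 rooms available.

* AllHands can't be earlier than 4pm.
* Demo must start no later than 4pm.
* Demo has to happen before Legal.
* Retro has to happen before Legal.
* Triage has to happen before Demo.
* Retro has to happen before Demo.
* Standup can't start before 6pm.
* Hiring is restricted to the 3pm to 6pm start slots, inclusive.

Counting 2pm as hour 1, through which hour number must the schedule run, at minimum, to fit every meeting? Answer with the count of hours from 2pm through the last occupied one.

The precedence chain requires at least 3 distinct hours.
With at most 3 per hour and 7 meetings, at least 3 hours are needed.
Standup can't be placed before 6pm — that is hour 5 counting from 2pm — so the schedule must run through at least 5 hours.
5 works (last occupied hour: 6pm): for example Retro=2pm, Legal=4pm, Hiring=3pm, Triage=2pm, AllHands=4pm, Demo=3pm, Standup=6pm.

5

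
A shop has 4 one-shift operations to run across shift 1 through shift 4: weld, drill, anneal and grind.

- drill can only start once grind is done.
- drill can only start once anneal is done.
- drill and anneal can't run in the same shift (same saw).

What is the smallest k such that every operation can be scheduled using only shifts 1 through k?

The precedence chain requires at least 2 distinct shifts.
2 works (last occupied shift: shift 2): for example anneal -> shift 1, weld -> shift 1, drill -> shift 2, grind -> shift 1.

2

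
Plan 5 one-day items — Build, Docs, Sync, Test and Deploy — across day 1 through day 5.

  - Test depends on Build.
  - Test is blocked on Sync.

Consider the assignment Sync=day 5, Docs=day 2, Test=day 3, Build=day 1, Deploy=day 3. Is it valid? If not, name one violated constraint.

Test is blocked on Sync — violated.
Test depends on Build — holds.

No. Test is blocked on Sync is not satisfied.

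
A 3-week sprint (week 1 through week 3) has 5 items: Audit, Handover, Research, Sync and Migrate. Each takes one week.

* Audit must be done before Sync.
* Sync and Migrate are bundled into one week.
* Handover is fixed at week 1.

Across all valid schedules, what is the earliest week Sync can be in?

week 2

Precedence pushes Sync to at least week 2.
Sync at week 2 is achievable: Sync in week 2, Audit in week 1, Handover in week 1, Migrate in week 2, Research in week 1.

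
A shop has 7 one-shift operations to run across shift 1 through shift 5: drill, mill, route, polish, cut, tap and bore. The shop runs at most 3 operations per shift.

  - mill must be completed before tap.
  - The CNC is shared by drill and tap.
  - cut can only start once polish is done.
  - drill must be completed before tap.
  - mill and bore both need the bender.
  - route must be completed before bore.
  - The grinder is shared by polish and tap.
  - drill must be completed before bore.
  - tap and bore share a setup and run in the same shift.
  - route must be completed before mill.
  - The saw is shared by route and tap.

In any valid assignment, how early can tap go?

shift 3

Precedence pushes tap to at least shift 3.
tap at shift 3 is achievable: polish in shift 1; cut in shift 2; route in shift 1; mill in shift 2; bore in shift 3; tap in shift 3; drill in shift 1.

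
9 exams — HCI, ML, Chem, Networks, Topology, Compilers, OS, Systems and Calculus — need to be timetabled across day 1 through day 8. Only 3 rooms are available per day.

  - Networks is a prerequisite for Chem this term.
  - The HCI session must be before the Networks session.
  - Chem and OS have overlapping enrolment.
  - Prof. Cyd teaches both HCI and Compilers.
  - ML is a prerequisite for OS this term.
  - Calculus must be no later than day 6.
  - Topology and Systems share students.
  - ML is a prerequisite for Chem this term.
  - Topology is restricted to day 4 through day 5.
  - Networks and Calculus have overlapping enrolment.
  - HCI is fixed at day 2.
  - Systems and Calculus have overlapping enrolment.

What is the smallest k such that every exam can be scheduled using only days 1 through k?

4

The precedence chain requires at least 3 distinct days.
With at most 3 per day and 9 exams, at least 3 days are needed.
Topology can't be placed before day 4, so the schedule must run through at least day 4.
4 works (last occupied day: day 4): for example Chem -> day 4; Calculus -> day 2; Networks -> day 3; Systems -> day 1; OS -> day 2; Compilers -> day 1; ML -> day 1; HCI -> day 2; Topology -> day 4.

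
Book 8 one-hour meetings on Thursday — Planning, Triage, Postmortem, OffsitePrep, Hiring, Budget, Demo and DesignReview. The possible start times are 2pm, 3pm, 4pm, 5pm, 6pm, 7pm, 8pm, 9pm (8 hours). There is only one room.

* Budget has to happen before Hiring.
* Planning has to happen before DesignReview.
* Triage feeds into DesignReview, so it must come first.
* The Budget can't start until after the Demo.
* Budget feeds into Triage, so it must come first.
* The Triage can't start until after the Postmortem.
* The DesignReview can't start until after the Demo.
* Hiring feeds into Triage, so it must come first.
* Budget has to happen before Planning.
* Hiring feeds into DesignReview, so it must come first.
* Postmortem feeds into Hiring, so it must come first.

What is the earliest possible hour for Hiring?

Precedence pushes Hiring to at least 4pm; downstream work caps Hiring at 7pm.
Hiring at 5pm is achievable: Budget in 3pm, DesignReview in 8pm, Hiring in 5pm, OffsitePrep in 9pm, Demo in 2pm, Postmortem in 4pm, Triage in 6pm, Planning in 7pm.
Nothing earlier works — the capacity limit rule out every hour before 5pm.

5pm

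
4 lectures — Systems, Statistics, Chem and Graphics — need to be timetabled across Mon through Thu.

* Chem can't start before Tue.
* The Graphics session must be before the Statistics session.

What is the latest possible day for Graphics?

Downstream work caps Graphics at Wed.
Graphics at Wed is achievable: Chem -> Tue, Systems -> Mon, Statistics -> Thu, Graphics -> Wed.

Wed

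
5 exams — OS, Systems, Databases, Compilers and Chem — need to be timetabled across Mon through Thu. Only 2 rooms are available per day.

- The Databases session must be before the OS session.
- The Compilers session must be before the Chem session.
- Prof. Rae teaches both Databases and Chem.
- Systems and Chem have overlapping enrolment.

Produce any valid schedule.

Chem -> Tue, Systems -> Wed, OS -> Tue, Compilers -> Mon, Databases -> Mon

Checking: Compilers(Mon) before Chem(Tue); Databases(Mon) before OS(Tue); Systems(Wed) != Chem(Tue); Databases(Mon) != Chem(Tue); max 2 per day (cap 2).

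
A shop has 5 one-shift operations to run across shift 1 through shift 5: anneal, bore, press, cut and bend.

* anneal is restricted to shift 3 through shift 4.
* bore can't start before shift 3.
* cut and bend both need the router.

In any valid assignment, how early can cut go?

cut at shift 1 is achievable: anneal in shift 3, bore in shift 3, bend in shift 2, cut in shift 1, press in shift 1.

shift 1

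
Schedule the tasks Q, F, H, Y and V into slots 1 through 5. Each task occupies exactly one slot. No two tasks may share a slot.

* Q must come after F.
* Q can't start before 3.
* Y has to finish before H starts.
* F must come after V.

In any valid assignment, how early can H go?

Precedence pushes H to at least 2.
H at 2 is achievable: Q=5, H=2, Y=1, F=4, V=3.

2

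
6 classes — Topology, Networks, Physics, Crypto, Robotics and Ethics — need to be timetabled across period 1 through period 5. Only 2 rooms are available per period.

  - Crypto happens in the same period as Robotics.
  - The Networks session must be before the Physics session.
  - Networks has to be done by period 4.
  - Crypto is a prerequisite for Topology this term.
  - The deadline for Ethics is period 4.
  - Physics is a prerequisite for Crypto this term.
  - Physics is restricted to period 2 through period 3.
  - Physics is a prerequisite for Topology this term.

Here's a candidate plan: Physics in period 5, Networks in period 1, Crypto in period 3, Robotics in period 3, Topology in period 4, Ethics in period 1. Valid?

Invalid. Physics is restricted to period 2 through period 3.

Physics is a prerequisite for Topology this term — violated.
Crypto is a prerequisite for Topology this term — holds.
Physics is a prerequisite for Crypto this term — violated.
Crypto happens in the same period as Robotics — holds.
Networks has to be done by period 4 — holds.
The deadline for Ethics is period 4 — holds.
The Networks session must be before the Physics session — holds.
Physics is restricted to period 2 through period 3 — violated.
Only 2 rooms are available per period — holds.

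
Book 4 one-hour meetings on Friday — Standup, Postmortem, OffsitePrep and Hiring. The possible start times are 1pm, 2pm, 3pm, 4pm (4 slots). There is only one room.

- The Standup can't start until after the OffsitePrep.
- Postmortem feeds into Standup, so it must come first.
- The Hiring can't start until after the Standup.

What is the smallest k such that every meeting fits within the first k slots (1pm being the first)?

4 slots

The precedence chain requires at least 3 distinct slots.
With at most 1 per slot and 4 meetings, at least 4 slots are needed.
4 works (last occupied slot: 4pm): for example Hiring in 4pm, OffsitePrep in 2pm, Standup in 3pm, Postmortem in 1pm.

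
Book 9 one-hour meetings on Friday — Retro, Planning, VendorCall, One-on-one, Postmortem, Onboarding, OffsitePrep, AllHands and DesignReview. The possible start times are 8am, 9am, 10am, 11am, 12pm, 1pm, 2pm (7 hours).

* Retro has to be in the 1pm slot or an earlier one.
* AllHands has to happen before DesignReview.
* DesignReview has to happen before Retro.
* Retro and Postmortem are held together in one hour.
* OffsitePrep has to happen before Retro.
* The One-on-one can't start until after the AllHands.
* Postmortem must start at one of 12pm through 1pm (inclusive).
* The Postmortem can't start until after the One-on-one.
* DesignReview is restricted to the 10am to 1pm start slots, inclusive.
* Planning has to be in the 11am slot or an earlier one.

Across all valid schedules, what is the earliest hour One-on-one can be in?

9am

Precedence pushes One-on-one to at least 9am; downstream work caps One-on-one at 12pm.
One-on-one at 9am is achievable: VendorCall in 8am; One-on-one in 9am; AllHands in 8am; DesignReview in 10am; Planning in 8am; Retro in 12pm; Onboarding in 8am; Postmortem in 12pm; OffsitePrep in 8am.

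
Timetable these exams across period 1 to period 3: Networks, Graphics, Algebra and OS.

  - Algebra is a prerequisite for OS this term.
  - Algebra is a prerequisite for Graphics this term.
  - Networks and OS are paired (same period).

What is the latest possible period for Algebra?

period 2

Downstream work caps Algebra at period 2.
Algebra at period 2 is achievable: OS in period 3, Algebra in period 2, Networks in period 3, Graphics in period 3.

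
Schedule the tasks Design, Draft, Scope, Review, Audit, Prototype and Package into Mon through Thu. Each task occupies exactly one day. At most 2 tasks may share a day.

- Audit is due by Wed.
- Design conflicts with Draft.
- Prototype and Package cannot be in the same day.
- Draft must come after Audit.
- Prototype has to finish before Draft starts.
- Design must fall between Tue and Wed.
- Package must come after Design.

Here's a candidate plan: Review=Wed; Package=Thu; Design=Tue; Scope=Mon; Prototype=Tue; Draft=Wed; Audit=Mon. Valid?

Yes

Audit is due by Wed — holds.
Draft must come after Audit — holds.
At most 2 tasks may share a day — holds.
Package must come after Design — holds.
Prototype and Package cannot be in the same day — holds.
Design conflicts with Draft — holds.
Prototype has to finish before Draft starts — holds.
Design must fall between Tue and Wed — holds.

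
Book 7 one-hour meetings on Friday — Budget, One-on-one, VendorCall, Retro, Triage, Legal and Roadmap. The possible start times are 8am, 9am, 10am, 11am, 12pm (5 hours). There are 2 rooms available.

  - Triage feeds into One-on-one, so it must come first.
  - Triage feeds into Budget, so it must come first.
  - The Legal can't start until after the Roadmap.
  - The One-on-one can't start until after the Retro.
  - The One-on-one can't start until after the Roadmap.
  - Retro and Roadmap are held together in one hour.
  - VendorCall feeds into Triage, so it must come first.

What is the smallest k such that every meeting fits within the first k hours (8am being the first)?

The precedence chain requires at least 3 distinct hours.
With at most 2 per hour and 7 meetings, at least 4 hours are needed.
4 works (last occupied hour: 11am): for example Budget=11am; One-on-one=11am; Triage=10am; Legal=9am; VendorCall=9am; Roadmap=8am; Retro=8am.

4 hours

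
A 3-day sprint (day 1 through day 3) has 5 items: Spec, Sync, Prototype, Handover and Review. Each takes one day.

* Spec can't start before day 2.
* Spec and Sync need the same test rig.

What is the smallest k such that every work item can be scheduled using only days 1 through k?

Spec can't be placed before day 2, so the schedule must run through at least day 2.
2 works (last occupied day: day 2): for example Spec=day 2, Handover=day 1, Review=day 1, Prototype=day 1, Sync=day 1.

2 days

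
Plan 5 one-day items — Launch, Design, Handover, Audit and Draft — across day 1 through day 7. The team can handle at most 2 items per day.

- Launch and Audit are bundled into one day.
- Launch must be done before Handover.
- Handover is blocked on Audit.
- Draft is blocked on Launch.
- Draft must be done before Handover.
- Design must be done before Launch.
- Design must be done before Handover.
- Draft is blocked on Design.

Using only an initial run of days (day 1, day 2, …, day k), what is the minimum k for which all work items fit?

The precedence chain requires at least 4 distinct days.
With at most 2 per day and 5 work items, at least 3 days are needed.
4 works (last occupied day: day 4): for example Audit in day 2, Handover in day 4, Design in day 1, Launch in day 2, Draft in day 3.

4 days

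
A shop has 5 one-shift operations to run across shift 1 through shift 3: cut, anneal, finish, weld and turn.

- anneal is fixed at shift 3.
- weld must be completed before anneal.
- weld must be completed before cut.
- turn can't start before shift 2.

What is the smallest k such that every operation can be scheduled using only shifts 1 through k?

The precedence chain requires at least 2 distinct shifts.
anneal can't be placed before shift 3, so the schedule must run through at least shift 3.
3 works (last occupied shift: shift 3): for example weld=shift 1; finish=shift 1; turn=shift 2; cut=shift 2; anneal=shift 3.

3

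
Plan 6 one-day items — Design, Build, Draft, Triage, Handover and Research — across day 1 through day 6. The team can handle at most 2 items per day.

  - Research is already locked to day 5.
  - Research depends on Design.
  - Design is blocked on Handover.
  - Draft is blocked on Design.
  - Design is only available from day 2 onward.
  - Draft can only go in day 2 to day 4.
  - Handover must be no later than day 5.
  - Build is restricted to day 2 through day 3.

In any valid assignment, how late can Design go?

Design is available from day 2; downstream work caps Design at day 3.
Design at day 3 is achievable: Draft=day 4; Handover=day 1; Build=day 2; Research=day 5; Design=day 3; Triage=day 1.

day 3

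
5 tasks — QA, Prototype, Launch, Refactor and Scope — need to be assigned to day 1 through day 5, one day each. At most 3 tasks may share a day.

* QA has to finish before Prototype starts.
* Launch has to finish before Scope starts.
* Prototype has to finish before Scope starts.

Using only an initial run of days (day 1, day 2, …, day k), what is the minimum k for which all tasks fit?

The precedence chain requires at least 3 distinct days.
With at most 3 per day and 5 tasks, at least 2 days are needed.
3 works (last occupied day: day 3): for example QA=day 1, Prototype=day 2, Launch=day 1, Scope=day 3, Refactor=day 1.

3 days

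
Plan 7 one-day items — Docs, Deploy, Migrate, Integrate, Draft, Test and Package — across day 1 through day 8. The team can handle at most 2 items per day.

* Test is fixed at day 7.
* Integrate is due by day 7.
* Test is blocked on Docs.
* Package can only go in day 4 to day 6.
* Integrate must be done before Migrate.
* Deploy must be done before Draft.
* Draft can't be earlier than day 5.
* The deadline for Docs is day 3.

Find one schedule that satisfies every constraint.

Draft=day 5, Docs=day 1, Integrate=day 1, Test=day 7, Deploy=day 2, Migrate=day 2, Package=day 4

Checking: Docs(day 1) before Test(day 7); Deploy(day 2) before Draft(day 5); Integrate(day 1) before Migrate(day 2); Integrate=day 1 in [day 1,day 7]; Package=day 4 in [day 4,day 6]; Docs=day 1 in [day 1,day 3]; Test=day 7 in [day 7,day 7]; Draft=day 5 in [day 5,day 8]; max 2 per day (cap 2).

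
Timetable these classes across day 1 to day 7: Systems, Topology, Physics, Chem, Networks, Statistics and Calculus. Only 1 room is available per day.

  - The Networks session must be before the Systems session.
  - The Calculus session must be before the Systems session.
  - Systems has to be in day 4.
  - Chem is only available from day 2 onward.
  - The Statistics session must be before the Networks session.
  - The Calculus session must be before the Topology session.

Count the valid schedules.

18

Splitting on Topology: it can be day 5 (6), day 6 (6), day 7 (6). Listing each branch's schedules as (Systems, Physics, Chem, Networks, Statistics, Calculus) by day number:
Topology=day 5: (4,6,7,2,1,3) (4,6,7,3,1,2) (4,6,7,3,2,1) (4,7,6,2,1,3) (4,7,6,3,1,2) (4,7,6,3,2,1) — 6.
Topology=day 6: (4,5,7,2,1,3) (4,5,7,3,1,2) (4,5,7,3,2,1) (4,7,5,2,1,3) (4,7,5,3,1,2) (4,7,5,3,2,1) — 6.
Topology=day 7: (4,5,6,2,1,3) (4,5,6,3,1,2) (4,5,6,3,2,1) (4,6,5,2,1,3) (4,6,5,3,1,2) (4,6,5,3,2,1) — 6.
Summing: 6 + 6 + 6 = 18.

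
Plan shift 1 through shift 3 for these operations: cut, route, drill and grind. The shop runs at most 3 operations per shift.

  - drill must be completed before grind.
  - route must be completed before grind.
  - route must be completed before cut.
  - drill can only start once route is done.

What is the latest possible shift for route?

shift 1

Downstream work caps route at shift 1.
route at shift 1 is achievable: cut -> shift 2; grind -> shift 3; drill -> shift 2; route -> shift 1.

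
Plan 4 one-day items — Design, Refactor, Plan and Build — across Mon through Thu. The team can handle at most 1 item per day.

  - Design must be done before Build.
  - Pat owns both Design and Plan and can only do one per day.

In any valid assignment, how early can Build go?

Precedence pushes Build to at least Tue.
Build at Tue is achievable: Plan in Thu; Refactor in Wed; Design in Mon; Build in Tue.

Tue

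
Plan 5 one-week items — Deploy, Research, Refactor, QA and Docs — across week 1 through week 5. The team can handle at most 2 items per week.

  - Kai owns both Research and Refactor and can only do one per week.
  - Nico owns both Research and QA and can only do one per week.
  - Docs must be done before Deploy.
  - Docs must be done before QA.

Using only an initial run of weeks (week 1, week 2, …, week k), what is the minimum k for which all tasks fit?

The precedence chain requires at least 2 distinct weeks.
With at most 2 per week and 5 tasks, at least 3 weeks are needed.
3 works (last occupied week: week 3): for example QA=week 2; Refactor=week 3; Docs=week 1; Deploy=week 2; Research=week 1.

3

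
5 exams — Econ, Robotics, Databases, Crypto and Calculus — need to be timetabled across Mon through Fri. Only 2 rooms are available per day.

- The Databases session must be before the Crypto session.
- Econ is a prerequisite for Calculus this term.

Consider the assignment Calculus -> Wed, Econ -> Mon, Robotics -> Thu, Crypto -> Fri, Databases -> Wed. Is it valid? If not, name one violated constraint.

Econ is a prerequisite for Calculus this term — holds.
Only 2 rooms are available per day — holds.
The Databases session must be before the Crypto session — holds.

Yes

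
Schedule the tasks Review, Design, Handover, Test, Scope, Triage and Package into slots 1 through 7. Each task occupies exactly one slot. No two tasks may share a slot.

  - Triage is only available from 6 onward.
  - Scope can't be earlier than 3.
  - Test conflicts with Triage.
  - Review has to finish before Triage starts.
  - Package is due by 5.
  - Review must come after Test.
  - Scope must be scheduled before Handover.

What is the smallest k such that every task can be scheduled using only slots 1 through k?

The precedence chain requires at least 3 distinct slots.
With at most 1 per slot and 7 tasks, at least 7 slots are needed.
Triage can't be placed before 6, so the schedule must run through at least slot 6.
7 works (last occupied slot: 7): for example Triage=6; Review=4; Test=2; Handover=5; Scope=3; Package=1; Design=7.

7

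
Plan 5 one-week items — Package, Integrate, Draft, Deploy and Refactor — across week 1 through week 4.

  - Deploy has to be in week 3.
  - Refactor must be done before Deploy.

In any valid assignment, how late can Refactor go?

Downstream work caps Refactor at week 2.
Refactor at week 2 is achievable: Refactor=week 2, Integrate=week 1, Package=week 1, Deploy=week 3, Draft=week 1.

week 2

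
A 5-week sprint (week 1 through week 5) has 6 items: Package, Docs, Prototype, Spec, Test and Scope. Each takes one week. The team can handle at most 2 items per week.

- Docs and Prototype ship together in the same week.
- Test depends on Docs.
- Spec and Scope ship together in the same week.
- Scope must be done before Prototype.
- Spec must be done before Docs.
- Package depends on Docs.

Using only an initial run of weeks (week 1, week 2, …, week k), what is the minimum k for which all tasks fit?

The precedence chain requires at least 3 distinct weeks.
With at most 2 per week and 6 tasks, at least 3 weeks are needed.
3 works (last occupied week: week 3): for example Spec -> week 1, Scope -> week 1, Docs -> week 2, Test -> week 3, Prototype -> week 2, Package -> week 3.

3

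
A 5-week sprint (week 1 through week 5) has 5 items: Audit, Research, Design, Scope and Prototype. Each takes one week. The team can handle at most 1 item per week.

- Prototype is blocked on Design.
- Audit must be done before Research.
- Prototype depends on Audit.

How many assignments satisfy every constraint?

Splitting on Audit: it can be week 1 (12), week 2 (9), week 3 (4). Listing each branch's schedules as (Research, Design, Scope, Prototype) by week number:
Audit=week 1: (2,3,4,5) (2,3,5,4) (2,4,3,5) (3,2,4,5) (3,2,5,4) (3,4,2,5) (4,2,3,5) (4,2,5,3) (4,3,2,5) (5,2,3,4) (5,2,4,3) (5,3,2,4) — 12.
Audit=week 2: (3,1,4,5) (3,1,5,4) (3,4,1,5) (4,1,3,5) (4,1,5,3) (4,3,1,5) (5,1,3,4) (5,1,4,3) (5,3,1,4) — 9.
Audit=week 3: (4,1,2,5) (4,2,1,5) (5,1,2,4) (5,2,1,4) — 4.
Summing: 12 + 9 + 4 = 25.

25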